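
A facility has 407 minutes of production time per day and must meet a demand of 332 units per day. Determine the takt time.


Formula: Takt Time = Available Production Time / Customer Demand
Takt = 407 min/day / 332 units/day
Takt = 1.23 min/unit

1.23 min/unit


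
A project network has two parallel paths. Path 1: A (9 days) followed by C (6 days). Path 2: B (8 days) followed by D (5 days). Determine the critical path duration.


Path 1 = 9 + 6 = 15 days
Path 2 = 8 + 5 = 13 days
Duration = max(15, 13) = 15 days

15 days


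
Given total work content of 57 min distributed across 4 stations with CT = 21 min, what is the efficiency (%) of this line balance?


Formula: Efficiency = Sum of Task Times / (N_stations * CT) * 100
Total station capacity = 4 stations * 21 min = 84 min
Efficiency = 57 / 84 * 100 = 67.9%

67.9%


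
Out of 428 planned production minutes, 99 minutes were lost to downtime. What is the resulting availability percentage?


Formula: Availability = (Planned Time - Downtime) / Planned Time * 100
Uptime = 428 - 99 = 329 min
Availability = 329 / 428 * 100 = 76.9%

76.9%


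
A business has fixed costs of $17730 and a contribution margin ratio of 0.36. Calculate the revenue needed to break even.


Formula: BER = Fixed Costs / Contribution Margin Ratio
BER = $17730 / 0.36
BER = $49250.00 (to the nearest cent)

$49250.00


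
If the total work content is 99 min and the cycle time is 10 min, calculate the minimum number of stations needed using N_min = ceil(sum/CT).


Formula: N_min = ceil(Sum of Task Times / Cycle Time)
N_min = ceil(99 min / 10 min) = ceil(9.9)
N_min = 10 stations

10


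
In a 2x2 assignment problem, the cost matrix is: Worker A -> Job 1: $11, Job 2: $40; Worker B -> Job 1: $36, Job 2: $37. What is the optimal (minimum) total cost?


Option 1: A->1 + B->2 = $11 + $37 = $48
Option 2: A->2 + B->1 = $40 + $36 = $76
Min cost = min($48, $76) = $48

$48


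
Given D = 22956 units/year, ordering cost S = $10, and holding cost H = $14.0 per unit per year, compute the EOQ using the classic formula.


Formula: EOQ = sqrt(2 * D * S / H)
Numerator: 2 * 22956 * 10 = 459120
2DS/H = 459120 / 14.0 = 32794.3
EOQ = sqrt(32794.3) = 181.1 units

181.1 units


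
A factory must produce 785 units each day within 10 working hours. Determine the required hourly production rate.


Formula: Production Rate = Daily Demand / Available Hours
Rate = 785 units/day / 10 hours/day
Rate = 78.5 units/hour

78.5 units/hour


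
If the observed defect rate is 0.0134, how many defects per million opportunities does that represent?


DPMO = defect_rate * 1000000 = 0.0134 * 1000000

13400


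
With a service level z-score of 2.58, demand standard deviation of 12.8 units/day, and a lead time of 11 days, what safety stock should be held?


Formula: SS = z * sigma_d * sqrt(LT)
sqrt(LT) = sqrt(11) = 3.3166
SS = 2.58 * 12.8 * 3.3166
SS = 109.5 units

109.5 units


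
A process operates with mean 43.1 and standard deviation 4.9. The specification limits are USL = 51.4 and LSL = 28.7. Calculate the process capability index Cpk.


Cpu = (51.4 - 43.1) / (3 * 4.9) = 0.56
Cpl = (43.1 - 28.7) / (3 * 4.9) = 0.98
Cpk = min(0.56, 0.98) = 0.56

0.56


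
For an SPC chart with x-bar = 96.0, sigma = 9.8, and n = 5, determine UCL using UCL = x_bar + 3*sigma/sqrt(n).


UCL = 96.0 + 3 * 9.8 / sqrt(5)

109.15


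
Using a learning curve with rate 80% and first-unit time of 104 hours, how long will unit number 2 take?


Formula: T_n = T_1 * (learning_rate)^(log2(n)) where learning_rate = rate/100
Doublings = log2(2) = 1
T_n = 104 * 0.8^1
T_n = 104 * 0.8 = 83.2 hours

83.2 hours


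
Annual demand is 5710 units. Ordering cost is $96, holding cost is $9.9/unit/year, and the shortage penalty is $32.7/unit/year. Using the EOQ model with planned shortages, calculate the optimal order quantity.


Formula: EOQ* = sqrt(2DS/H) * sqrt((H+P)/P)
Base EOQ = sqrt(2*5710*96/9.9) = 332.78 units
Correction = sqrt((9.9+32.7)/32.7) = 1.14138
EOQ* = 332.78 * 1.14138 = 379.8 units

379.8 units


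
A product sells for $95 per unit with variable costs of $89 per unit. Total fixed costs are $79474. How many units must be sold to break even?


Formula: BEQ = Fixed Costs / (Price - Variable Cost)
Contribution margin = $95 - $89 = $6/unit
BEQ = ceil($79474 / $6/unit) = ceil(13245.67) = 13246 units

13246 units


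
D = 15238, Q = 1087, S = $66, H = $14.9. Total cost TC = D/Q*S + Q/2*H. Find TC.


TC = 15238/1087 * 66 + 1087/2 * 14.9

$9023.36


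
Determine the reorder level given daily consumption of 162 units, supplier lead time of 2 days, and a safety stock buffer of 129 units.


Formula: ROP = (Daily Demand * Lead Time) + Safety Stock
Demand during lead time = 162 * 2 = 324 units
ROP = 324 + 129 = 453 units

453 units


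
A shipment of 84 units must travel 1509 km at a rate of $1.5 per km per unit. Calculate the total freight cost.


TC = dist * cost * units = 1509 * 1.5 * 84 = $190134.00

$190134.00


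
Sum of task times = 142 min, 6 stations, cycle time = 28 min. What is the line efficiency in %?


Formula: Efficiency = Sum of Task Times / (N_stations * CT) * 100
Total station capacity = 6 stations * 28 min = 168 min
Efficiency = 142 / 168 * 100 = 84.5%

84.5%


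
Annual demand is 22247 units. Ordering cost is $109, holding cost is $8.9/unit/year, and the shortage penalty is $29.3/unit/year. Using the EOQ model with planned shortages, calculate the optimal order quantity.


Formula: EOQ* = sqrt(2DS/H) * sqrt((H+P)/P)
Base EOQ = sqrt(2*22247*109/8.9) = 738.19 units
Correction = sqrt((8.9+29.3)/29.3) = 1.14182
EOQ* = 738.19 * 1.14182 = 842.9 units

842.9 units


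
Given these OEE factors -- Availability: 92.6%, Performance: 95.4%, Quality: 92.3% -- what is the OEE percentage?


Formula: OEE = Availability * Performance * Quality / 10000
A * P = 92.6% * 95.4% / 100 = 88.34%
OEE = 88.34% * 92.3% / 100 = 81.5%

81.5%


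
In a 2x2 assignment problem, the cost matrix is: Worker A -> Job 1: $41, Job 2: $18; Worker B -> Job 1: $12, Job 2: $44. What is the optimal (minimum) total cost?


Option 1: A->1 + B->2 = $41 + $44 = $85
Option 2: A->2 + B->1 = $18 + $12 = $30
Min cost = min($85, $30) = $30

$30


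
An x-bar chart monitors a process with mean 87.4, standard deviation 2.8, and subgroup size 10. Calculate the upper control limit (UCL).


UCL = 87.4 + 3 * 2.8 / sqrt(10)

90.06


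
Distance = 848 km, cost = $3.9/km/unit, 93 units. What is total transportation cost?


TC = dist * cost * units = 848 * 3.9 * 93 = $307569.60

$307569.60


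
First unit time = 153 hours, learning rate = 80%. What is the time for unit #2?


Formula: T_n = T_1 * (learning_rate)^(log2(n)) where learning_rate = rate/100
Doublings = log2(2) = 1
T_n = 153 * 0.8^1
T_n = 153 * 0.8 = 122.4 hours

122.4 hours


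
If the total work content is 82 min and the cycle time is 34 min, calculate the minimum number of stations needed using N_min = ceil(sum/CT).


Formula: N_min = ceil(Sum of Task Times / Cycle Time)
N_min = ceil(82 min / 34 min) = ceil(2.4118)
N_min = 3 stations

3


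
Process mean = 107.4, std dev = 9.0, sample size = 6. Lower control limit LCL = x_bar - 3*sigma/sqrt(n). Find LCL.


LCL = 107.4 - 3 * 9.0 / sqrt(6)

96.38


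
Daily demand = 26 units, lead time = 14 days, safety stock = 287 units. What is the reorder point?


Formula: ROP = (Daily Demand * Lead Time) + Safety Stock
Demand during lead time = 26 * 14 = 364 units
ROP = 364 + 287 = 651 units

651 units


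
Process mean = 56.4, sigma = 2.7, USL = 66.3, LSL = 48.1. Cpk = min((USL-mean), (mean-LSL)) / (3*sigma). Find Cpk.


Cpu = (66.3 - 56.4) / (3 * 2.7) = 1.22
Cpl = (56.4 - 48.1) / (3 * 2.7) = 1.02
Cpk = min(1.22, 1.02) = 1.02

1.02


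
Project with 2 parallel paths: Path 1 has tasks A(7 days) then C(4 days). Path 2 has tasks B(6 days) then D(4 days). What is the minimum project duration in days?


Path 1 = 7 + 4 = 11 days
Path 2 = 6 + 4 = 10 days
Duration = max(11, 10) = 11 days

11 days


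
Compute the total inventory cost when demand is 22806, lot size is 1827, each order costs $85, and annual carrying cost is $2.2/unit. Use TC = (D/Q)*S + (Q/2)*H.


TC = 22806/1827 * 85 + 1827/2 * 2.2

$3070.73


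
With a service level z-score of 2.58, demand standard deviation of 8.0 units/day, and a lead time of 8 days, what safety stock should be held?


Formula: SS = z * sigma_d * sqrt(LT)
sqrt(LT) = sqrt(8) = 2.8284
SS = 2.58 * 8.0 * 2.8284
SS = 58.4 units

58.4 units


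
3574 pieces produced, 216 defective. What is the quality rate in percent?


Formula: Quality Rate = Good Pieces / Total Pieces * 100
Good pieces = 3574 - 216 = 3358
QR = 3358 / 3574 * 100 = 94.0%

94.0%


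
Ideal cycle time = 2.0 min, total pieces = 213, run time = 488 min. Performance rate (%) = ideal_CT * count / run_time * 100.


Formula: Performance = (Ideal CT * Total Count) / Run Time * 100
Ideal output time = 2.0 * 213 = 426.0 min
Performance = 426.0 / 488 * 100 = 87.3%

87.3%


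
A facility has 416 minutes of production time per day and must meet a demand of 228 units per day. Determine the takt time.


Formula: Takt Time = Available Production Time / Customer Demand
Takt = 416 min/day / 228 units/day
Takt = 1.82 min/unit

1.82 min/unit


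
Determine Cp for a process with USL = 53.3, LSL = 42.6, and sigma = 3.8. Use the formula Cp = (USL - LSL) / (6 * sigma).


Cp = (53.3 - 42.6) / (6 * 3.8)

0.47


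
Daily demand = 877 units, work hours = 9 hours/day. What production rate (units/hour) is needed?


Formula: Production Rate = Daily Demand / Available Hours
Rate = 877 units/day / 9 hours/day
Rate = 97.4 units/hour

97.4 units/hour


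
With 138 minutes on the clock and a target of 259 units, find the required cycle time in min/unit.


Formula: CT = Available Time / Number of Units
CT = 138 min / 259 units
CT = 0.53 min/unit

0.53 min/unit


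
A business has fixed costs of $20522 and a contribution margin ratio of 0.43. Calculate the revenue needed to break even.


Formula: BER = Fixed Costs / Contribution Margin Ratio
BER = $20522 / 0.43
BER = $47725.58 (to the nearest cent)

$47725.58


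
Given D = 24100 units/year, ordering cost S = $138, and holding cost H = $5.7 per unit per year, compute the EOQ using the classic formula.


Formula: EOQ = sqrt(2 * D * S / H)
Numerator: 2 * 24100 * 138 = 6651600
2DS/H = 6651600 / 5.7 = 1166947.4
EOQ = sqrt(1166947.4) = 1080.3 units

1080.3 units


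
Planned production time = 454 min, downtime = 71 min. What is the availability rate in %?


Formula: Availability = (Planned Time - Downtime) / Planned Time * 100
Uptime = 454 - 71 = 383 min
Availability = 383 / 454 * 100 = 84.4%

84.4%


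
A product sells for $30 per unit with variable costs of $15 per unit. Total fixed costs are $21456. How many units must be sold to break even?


Formula: BEQ = Fixed Costs / (Price - Variable Cost)
Contribution margin = $30 - $15 = $15/unit
BEQ = ceil($21456 / $15/unit) = ceil(1430.4) = 1431 units

1431 units


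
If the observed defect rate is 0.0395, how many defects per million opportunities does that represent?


DPMO = defect_rate * 1000000 = 0.0395 * 1000000

39500


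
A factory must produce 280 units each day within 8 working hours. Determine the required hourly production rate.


Formula: Production Rate = Daily Demand / Available Hours
Rate = 280 units/day / 8 hours/day
Rate = 35.0 units/hour

35.0 units/hour


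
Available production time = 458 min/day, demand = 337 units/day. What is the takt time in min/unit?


Formula: Takt Time = Available Production Time / Customer Demand
Takt = 458 min/day / 337 units/day
Takt = 1.36 min/unit

1.36 min/unit


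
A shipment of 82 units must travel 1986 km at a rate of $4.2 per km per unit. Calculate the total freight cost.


TC = dist * cost * units = 1986 * 4.2 * 82 = $683978.40

$683978.40


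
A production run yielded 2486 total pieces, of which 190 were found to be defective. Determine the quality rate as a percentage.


Formula: Quality Rate = Good Pieces / Total Pieces * 100
Good pieces = 2486 - 190 = 2296
QR = 2296 / 2486 * 100 = 92.4%

92.4%


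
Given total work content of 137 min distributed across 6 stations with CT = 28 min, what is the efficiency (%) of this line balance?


Formula: Efficiency = Sum of Task Times / (N_stations * CT) * 100
Total station capacity = 6 stations * 28 min = 168 min
Efficiency = 137 / 168 * 100 = 81.5%

81.5%


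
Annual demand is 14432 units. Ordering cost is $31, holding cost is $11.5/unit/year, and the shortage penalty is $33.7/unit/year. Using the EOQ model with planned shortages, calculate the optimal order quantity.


Formula: EOQ* = sqrt(2DS/H) * sqrt((H+P)/P)
Base EOQ = sqrt(2*14432*31/11.5) = 278.94 units
Correction = sqrt((11.5+33.7)/33.7) = 1.15812
EOQ* = 278.94 * 1.15812 = 323.0 units

323.0 units


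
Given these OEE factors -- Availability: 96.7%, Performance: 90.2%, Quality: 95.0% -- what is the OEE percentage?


Formula: OEE = Availability * Performance * Quality / 10000
A * P = 96.7% * 90.2% / 100 = 87.22%
OEE = 87.22% * 95.0% / 100 = 82.9%

82.9%


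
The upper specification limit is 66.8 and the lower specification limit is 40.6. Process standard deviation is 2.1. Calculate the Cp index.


Cp = (66.8 - 40.6) / (6 * 2.1)

2.08


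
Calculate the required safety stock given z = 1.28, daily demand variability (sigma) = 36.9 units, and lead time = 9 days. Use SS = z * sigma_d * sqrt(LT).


Formula: SS = z * sigma_d * sqrt(LT)
sqrt(LT) = sqrt(9) = 3.0
SS = 1.28 * 36.9 * 3.0
SS = 141.7 units

141.7 units


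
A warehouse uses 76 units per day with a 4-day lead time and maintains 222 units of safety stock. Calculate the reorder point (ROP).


Formula: ROP = (Daily Demand * Lead Time) + Safety Stock
Demand during lead time = 76 * 4 = 304 units
ROP = 304 + 222 = 526 units

526 units


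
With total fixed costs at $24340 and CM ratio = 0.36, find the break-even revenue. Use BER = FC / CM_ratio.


Formula: BER = Fixed Costs / Contribution Margin Ratio
BER = $24340 / 0.36
BER = $67611.11 (to the nearest cent)

$67611.11


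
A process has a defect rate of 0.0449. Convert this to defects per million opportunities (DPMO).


DPMO = defect_rate * 1000000 = 0.0449 * 1000000

44900


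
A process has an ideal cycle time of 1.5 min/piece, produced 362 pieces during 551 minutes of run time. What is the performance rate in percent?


Formula: Performance = (Ideal CT * Total Count) / Run Time * 100
Ideal output time = 1.5 * 362 = 543.0 min
Performance = 543.0 / 551 * 100 = 98.5%

98.5%


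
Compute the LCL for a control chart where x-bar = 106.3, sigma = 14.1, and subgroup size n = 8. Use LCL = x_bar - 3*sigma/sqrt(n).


LCL = 106.3 - 3 * 14.1 / sqrt(8)

91.34


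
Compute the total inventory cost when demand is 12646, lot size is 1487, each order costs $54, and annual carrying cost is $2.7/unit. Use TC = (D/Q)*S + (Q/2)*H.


TC = 12646/1487 * 54 + 1487/2 * 2.7

$2466.69


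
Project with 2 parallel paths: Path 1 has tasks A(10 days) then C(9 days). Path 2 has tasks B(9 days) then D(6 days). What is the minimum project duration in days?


Path 1 = 10 + 9 = 19 days
Path 2 = 9 + 6 = 15 days
Duration = max(19, 15) = 19 days

19 days


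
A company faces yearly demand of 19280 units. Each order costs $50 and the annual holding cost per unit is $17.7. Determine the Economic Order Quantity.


Formula: EOQ = sqrt(2 * D * S / H)
Numerator: 2 * 19280 * 50 = 1928000
2DS/H = 1928000 / 17.7 = 108926.6
EOQ = sqrt(108926.6) = 330.0 units

330.0 units


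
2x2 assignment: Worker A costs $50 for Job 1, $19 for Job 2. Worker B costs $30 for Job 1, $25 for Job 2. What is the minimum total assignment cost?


Option 1: A->1 + B->2 = $50 + $25 = $75
Option 2: A->2 + B->1 = $19 + $30 = $49
Min cost = min($75, $49) = $49

$49


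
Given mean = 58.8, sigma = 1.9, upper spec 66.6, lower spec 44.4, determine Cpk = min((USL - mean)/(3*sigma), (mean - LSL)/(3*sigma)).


Cpu = (66.6 - 58.8) / (3 * 1.9) = 1.37
Cpl = (58.8 - 44.4) / (3 * 1.9) = 2.53
Cpk = min(1.37, 2.53) = 1.37

1.37


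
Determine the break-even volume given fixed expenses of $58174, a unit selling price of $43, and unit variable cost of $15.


Formula: BEQ = Fixed Costs / (Price - Variable Cost)
Contribution margin = $43 - $15 = $28/unit
BEQ = ceil($58174 / $28/unit) = ceil(2077.64) = 2078 units

2078 units


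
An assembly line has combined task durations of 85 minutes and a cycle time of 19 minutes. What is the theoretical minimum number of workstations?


Formula: N_min = ceil(Sum of Task Times / Cycle Time)
N_min = ceil(85 min / 19 min) = ceil(4.4737)
N_min = 5 stations

5


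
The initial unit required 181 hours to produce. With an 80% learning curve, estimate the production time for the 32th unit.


Formula: T_n = T_1 * (learning_rate)^(log2(n)) where learning_rate = rate/100
Doublings = log2(32) = 5
T_n = 181 * 0.8^5
T_n = 181 * 0.3277 = 59.3 hours

59.3 hours


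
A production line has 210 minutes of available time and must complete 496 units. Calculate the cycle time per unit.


Formula: CT = Available Time / Number of Units
CT = 210 min / 496 units
CT = 0.42 min/unit

0.42 min/unit


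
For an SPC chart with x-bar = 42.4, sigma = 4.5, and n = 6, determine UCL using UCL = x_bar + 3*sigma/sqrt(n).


UCL = 42.4 + 3 * 4.5 / sqrt(6)

47.91


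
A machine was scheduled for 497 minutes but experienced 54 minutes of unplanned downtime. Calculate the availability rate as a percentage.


Formula: Availability = (Planned Time - Downtime) / Planned Time * 100
Uptime = 497 - 54 = 443 min
Availability = 443 / 497 * 100 = 89.1%

89.1%


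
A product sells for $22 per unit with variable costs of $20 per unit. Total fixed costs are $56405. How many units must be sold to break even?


Formula: BEQ = Fixed Costs / (Price - Variable Cost)
Contribution margin = $22 - $20 = $2/unit
BEQ = ceil($56405 / $2/unit) = ceil(28202.5) = 28203 units

28203 units


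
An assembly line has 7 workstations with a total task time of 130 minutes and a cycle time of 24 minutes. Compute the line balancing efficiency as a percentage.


Formula: Efficiency = Sum of Task Times / (N_stations * CT) * 100
Total station capacity = 7 stations * 24 min = 168 min
Efficiency = 130 / 168 * 100 = 77.4%

77.4%


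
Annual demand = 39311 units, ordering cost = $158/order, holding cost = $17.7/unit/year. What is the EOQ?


Formula: EOQ = sqrt(2 * D * S / H)
Numerator: 2 * 39311 * 158 = 12422276
2DS/H = 12422276 / 17.7 = 701823.5
EOQ = sqrt(701823.5) = 837.7 units

837.7 units


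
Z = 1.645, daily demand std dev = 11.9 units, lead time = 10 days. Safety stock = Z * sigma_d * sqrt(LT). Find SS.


Formula: SS = z * sigma_d * sqrt(LT)
sqrt(LT) = sqrt(10) = 3.1623
SS = 1.645 * 11.9 * 3.1623
SS = 61.9 units

61.9 units


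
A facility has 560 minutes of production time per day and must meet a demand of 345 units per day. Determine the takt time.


Formula: Takt Time = Available Production Time / Customer Demand
Takt = 560 min/day / 345 units/day
Takt = 1.62 min/unit

1.62 min/unit


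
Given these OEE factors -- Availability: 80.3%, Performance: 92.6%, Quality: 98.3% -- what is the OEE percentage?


Formula: OEE = Availability * Performance * Quality / 10000
A * P = 80.3% * 92.6% / 100 = 74.36%
OEE = 74.36% * 98.3% / 100 = 73.1%

73.1%


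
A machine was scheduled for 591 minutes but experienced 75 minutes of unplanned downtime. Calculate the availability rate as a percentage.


Formula: Availability = (Planned Time - Downtime) / Planned Time * 100
Uptime = 591 - 75 = 516 min
Availability = 516 / 591 * 100 = 87.3%

87.3%


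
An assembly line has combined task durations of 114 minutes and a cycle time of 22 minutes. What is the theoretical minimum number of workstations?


Formula: N_min = ceil(Sum of Task Times / Cycle Time)
N_min = ceil(114 min / 22 min) = ceil(5.1818)
N_min = 6 stations

6


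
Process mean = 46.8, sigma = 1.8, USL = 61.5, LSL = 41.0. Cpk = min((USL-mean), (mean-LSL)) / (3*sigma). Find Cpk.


Cpu = (61.5 - 46.8) / (3 * 1.8) = 2.72
Cpl = (46.8 - 41.0) / (3 * 1.8) = 1.07
Cpk = min(2.72, 1.07) = 1.07

1.07


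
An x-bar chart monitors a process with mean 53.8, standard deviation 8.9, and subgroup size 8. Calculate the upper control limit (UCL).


UCL = 53.8 + 3 * 8.9 / sqrt(8)

63.24


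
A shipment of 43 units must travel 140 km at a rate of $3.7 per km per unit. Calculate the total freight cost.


TC = dist * cost * units = 140 * 3.7 * 43 = $22274.00

$22274.00


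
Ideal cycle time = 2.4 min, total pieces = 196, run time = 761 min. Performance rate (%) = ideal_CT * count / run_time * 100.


Formula: Performance = (Ideal CT * Total Count) / Run Time * 100
Ideal output time = 2.4 * 196 = 470.4 min
Performance = 470.4 / 761 * 100 = 61.8%

61.8%


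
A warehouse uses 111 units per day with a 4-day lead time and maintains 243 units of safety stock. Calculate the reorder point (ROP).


Formula: ROP = (Daily Demand * Lead Time) + Safety Stock
Demand during lead time = 111 * 4 = 444 units
ROP = 444 + 243 = 687 units

687 units


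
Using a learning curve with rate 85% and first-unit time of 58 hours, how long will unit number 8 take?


Formula: T_n = T_1 * (learning_rate)^(log2(n)) where learning_rate = rate/100
Doublings = log2(8) = 3
T_n = 58 * 0.85^3
T_n = 58 * 0.6141 = 35.6 hours

35.6 hours


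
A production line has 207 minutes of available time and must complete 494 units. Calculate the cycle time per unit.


Formula: CT = Available Time / Number of Units
CT = 207 min / 494 units
CT = 0.42 min/unit

0.42 min/unit


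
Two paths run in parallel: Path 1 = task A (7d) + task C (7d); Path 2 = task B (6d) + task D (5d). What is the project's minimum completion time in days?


Path 1 = 7 + 7 = 14 days
Path 2 = 6 + 5 = 11 days
Duration = max(14, 11) = 14 days

14 days


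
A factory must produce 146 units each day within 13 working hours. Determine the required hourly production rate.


Formula: Production Rate = Daily Demand / Available Hours
Rate = 146 units/day / 13 hours/day
Rate = 11.2 units/hour

11.2 units/hour


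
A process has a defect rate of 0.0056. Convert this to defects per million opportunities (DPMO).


DPMO = defect_rate * 1000000 = 0.0056 * 1000000

5600


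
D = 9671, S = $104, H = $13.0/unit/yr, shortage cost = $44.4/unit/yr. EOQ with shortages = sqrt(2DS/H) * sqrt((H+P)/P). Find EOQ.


Formula: EOQ* = sqrt(2DS/H) * sqrt((H+P)/P)
Base EOQ = sqrt(2*9671*104/13.0) = 393.36 units
Correction = sqrt((13.0+44.4)/44.4) = 1.13701
EOQ* = 393.36 * 1.13701 = 447.3 units

447.3 units


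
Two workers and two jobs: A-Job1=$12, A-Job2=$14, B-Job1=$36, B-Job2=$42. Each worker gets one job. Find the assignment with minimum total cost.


Option 1: A->1 + B->2 = $12 + $42 = $54
Option 2: A->2 + B->1 = $14 + $36 = $50
Min cost = min($54, $50) = $50

$50


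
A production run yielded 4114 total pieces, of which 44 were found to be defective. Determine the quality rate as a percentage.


Formula: Quality Rate = Good Pieces / Total Pieces * 100
Good pieces = 4114 - 44 = 4070
QR = 4070 / 4114 * 100 = 98.9%

98.9%


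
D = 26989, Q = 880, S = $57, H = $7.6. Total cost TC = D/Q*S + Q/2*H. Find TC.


TC = 26989/880 * 57 + 880/2 * 7.6

$5092.15


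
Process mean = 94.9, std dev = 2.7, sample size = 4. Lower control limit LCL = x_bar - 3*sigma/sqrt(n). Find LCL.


LCL = 94.9 - 3 * 2.7 / sqrt(4)

90.85


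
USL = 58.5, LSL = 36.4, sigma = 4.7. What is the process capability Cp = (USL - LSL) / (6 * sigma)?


Cp = (58.5 - 36.4) / (6 * 4.7)

0.78


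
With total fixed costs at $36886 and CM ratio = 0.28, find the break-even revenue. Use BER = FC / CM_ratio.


Formula: BER = Fixed Costs / Contribution Margin Ratio
BER = $36886 / 0.28
BER = $131735.71 (to the nearest cent)

$131735.71


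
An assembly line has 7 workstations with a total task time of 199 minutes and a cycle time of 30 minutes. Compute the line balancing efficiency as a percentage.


Formula: Efficiency = Sum of Task Times / (N_stations * CT) * 100
Total station capacity = 7 stations * 30 min = 210 min
Efficiency = 199 / 210 * 100 = 94.8%

94.8%


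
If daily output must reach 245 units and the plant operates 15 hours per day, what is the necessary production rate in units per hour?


Formula: Production Rate = Daily Demand / Available Hours
Rate = 245 units/day / 15 hours/day
Rate = 16.3 units/hour

16.3 units/hour


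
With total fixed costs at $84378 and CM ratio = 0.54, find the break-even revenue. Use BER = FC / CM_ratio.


Formula: BER = Fixed Costs / Contribution Margin Ratio
BER = $84378 / 0.54
BER = $156255.56 (to the nearest cent)

$156255.56


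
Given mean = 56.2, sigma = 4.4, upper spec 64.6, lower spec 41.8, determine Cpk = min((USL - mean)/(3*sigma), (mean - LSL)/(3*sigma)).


Cpu = (64.6 - 56.2) / (3 * 4.4) = 0.64
Cpl = (56.2 - 41.8) / (3 * 4.4) = 1.09
Cpk = min(0.64, 1.09) = 0.64

0.64


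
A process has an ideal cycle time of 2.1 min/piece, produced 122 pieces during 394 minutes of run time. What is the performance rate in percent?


Formula: Performance = (Ideal CT * Total Count) / Run Time * 100
Ideal output time = 2.1 * 122 = 256.2 min
Performance = 256.2 / 394 * 100 = 65.0%

65.0%


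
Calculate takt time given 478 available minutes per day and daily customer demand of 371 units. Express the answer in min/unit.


Formula: Takt Time = Available Production Time / Customer Demand
Takt = 478 min/day / 371 units/day
Takt = 1.29 min/unit

1.29 min/unit


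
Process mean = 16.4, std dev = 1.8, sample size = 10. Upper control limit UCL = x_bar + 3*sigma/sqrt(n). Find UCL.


UCL = 16.4 + 3 * 1.8 / sqrt(10)

18.11


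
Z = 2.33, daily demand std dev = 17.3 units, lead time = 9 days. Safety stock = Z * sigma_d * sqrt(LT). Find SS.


Formula: SS = z * sigma_d * sqrt(LT)
sqrt(LT) = sqrt(9) = 3.0
SS = 2.33 * 17.3 * 3.0
SS = 120.9 units

120.9 units


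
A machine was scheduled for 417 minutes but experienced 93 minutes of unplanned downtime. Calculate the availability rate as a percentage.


Formula: Availability = (Planned Time - Downtime) / Planned Time * 100
Uptime = 417 - 93 = 324 min
Availability = 324 / 417 * 100 = 77.7%

77.7%


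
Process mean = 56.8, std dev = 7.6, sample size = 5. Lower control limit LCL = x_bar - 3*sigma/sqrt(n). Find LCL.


LCL = 56.8 - 3 * 7.6 / sqrt(5)

46.6


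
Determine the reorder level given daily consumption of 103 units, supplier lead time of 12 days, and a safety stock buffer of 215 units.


Formula: ROP = (Daily Demand * Lead Time) + Safety Stock
Demand during lead time = 103 * 12 = 1236 units
ROP = 1236 + 215 = 1451 units

1451 units


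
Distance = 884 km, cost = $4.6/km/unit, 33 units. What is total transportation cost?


TC = dist * cost * units = 884 * 4.6 * 33 = $134191.20

$134191.20


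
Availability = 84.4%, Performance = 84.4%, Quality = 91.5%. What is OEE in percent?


Formula: OEE = Availability * Performance * Quality / 10000
A * P = 84.4% * 84.4% / 100 = 71.23%
OEE = 71.23% * 91.5% / 100 = 65.2%

65.2%


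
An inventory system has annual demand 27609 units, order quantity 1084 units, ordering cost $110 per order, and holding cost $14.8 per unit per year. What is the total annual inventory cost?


TC = 27609/1084 * 110 + 1084/2 * 14.8

$10823.25


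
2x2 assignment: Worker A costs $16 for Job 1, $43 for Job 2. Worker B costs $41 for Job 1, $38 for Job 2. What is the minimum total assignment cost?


Option 1: A->1 + B->2 = $16 + $38 = $54
Option 2: A->2 + B->1 = $43 + $41 = $84
Min cost = min($54, $84) = $54

$54


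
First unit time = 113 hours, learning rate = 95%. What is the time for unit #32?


Formula: T_n = T_1 * (learning_rate)^(log2(n)) where learning_rate = rate/100
Doublings = log2(32) = 5
T_n = 113 * 0.95^5
T_n = 113 * 0.7738 = 87.4 hours

87.4 hours


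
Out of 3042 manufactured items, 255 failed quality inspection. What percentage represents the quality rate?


Formula: Quality Rate = Good Pieces / Total Pieces * 100
Good pieces = 3042 - 255 = 2787
QR = 2787 / 3042 * 100 = 91.6%

91.6%


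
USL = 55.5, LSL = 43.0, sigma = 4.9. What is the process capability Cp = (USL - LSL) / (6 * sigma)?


Cp = (55.5 - 43.0) / (6 * 4.9)

0.43


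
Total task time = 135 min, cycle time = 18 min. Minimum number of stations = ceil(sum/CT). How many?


Formula: N_min = ceil(Sum of Task Times / Cycle Time)
N_min = ceil(135 min / 18 min) = ceil(7.5)
N_min = 8 stations

8


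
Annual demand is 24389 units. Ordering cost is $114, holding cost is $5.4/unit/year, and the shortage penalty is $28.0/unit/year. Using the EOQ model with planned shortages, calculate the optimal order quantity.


Formula: EOQ* = sqrt(2DS/H) * sqrt((H+P)/P)
Base EOQ = sqrt(2*24389*114/5.4) = 1014.77 units
Correction = sqrt((5.4+28.0)/28.0) = 1.09218
EOQ* = 1014.77 * 1.09218 = 1108.3 units

1108.3 units


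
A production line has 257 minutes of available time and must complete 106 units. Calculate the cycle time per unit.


Formula: CT = Available Time / Number of Units
CT = 257 min / 106 units
CT = 2.42 min/unit

2.42 min/unit


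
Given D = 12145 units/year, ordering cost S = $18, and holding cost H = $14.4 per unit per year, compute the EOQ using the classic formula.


Formula: EOQ = sqrt(2 * D * S / H)
Numerator: 2 * 12145 * 18 = 437220
2DS/H = 437220 / 14.4 = 30362.5
EOQ = sqrt(30362.5) = 174.2 units

174.2 units


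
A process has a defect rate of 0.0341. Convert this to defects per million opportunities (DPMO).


DPMO = defect_rate * 1000000 = 0.0341 * 1000000

34100


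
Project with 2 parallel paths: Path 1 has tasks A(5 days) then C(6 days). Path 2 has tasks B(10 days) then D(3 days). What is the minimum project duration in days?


Path 1 = 5 + 6 = 11 days
Path 2 = 10 + 3 = 13 days
Duration = max(11, 13) = 13 days

13 days


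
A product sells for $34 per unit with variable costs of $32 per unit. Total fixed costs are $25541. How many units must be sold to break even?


Formula: BEQ = Fixed Costs / (Price - Variable Cost)
Contribution margin = $34 - $32 = $2/unit
BEQ = ceil($25541 / $2/unit) = ceil(12770.5) = 12771 units

12771 units


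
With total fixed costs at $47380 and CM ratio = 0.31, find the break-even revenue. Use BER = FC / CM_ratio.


Formula: BER = Fixed Costs / Contribution Margin Ratio
BER = $47380 / 0.31
BER = $152838.71 (to the nearest cent)

$152838.71


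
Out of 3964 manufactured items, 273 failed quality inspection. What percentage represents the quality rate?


Formula: Quality Rate = Good Pieces / Total Pieces * 100
Good pieces = 3964 - 273 = 3691
QR = 3691 / 3964 * 100 = 93.1%

93.1%


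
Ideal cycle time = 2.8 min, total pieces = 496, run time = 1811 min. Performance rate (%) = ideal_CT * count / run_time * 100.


Formula: Performance = (Ideal CT * Total Count) / Run Time * 100
Ideal output time = 2.8 * 496 = 1388.8 min
Performance = 1388.8 / 1811 * 100 = 76.7%

76.7%


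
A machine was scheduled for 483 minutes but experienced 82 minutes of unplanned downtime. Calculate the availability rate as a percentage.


Formula: Availability = (Planned Time - Downtime) / Planned Time * 100
Uptime = 483 - 82 = 401 min
Availability = 401 / 483 * 100 = 83.0%

83.0%


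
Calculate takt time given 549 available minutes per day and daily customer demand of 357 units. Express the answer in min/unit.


Formula: Takt Time = Available Production Time / Customer Demand
Takt = 549 min/day / 357 units/day
Takt = 1.54 min/unit

1.54 min/unit


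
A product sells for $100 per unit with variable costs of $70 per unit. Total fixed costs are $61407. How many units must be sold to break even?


Formula: BEQ = Fixed Costs / (Price - Variable Cost)
Contribution margin = $100 - $70 = $30/unit
BEQ = ceil($61407 / $30/unit) = ceil(2046.9) = 2047 units

2047 units


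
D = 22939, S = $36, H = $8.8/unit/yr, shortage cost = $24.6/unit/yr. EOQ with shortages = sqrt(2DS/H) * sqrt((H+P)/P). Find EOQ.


Formula: EOQ* = sqrt(2DS/H) * sqrt((H+P)/P)
Base EOQ = sqrt(2*22939*36/8.8) = 433.22 units
Correction = sqrt((8.8+24.6)/24.6) = 1.16521
EOQ* = 433.22 * 1.16521 = 504.8 units

504.8 units


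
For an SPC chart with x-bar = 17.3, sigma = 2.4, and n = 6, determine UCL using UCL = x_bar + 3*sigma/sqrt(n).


UCL = 17.3 + 3 * 2.4 / sqrt(6)

20.24


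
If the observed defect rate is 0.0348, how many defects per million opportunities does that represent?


DPMO = defect_rate * 1000000 = 0.0348 * 1000000

34800


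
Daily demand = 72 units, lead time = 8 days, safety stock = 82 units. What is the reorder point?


Formula: ROP = (Daily Demand * Lead Time) + Safety Stock
Demand during lead time = 72 * 8 = 576 units
ROP = 576 + 82 = 658 units

658 units


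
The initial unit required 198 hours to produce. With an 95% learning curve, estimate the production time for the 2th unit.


Formula: T_n = T_1 * (learning_rate)^(log2(n)) where learning_rate = rate/100
Doublings = log2(2) = 1
T_n = 198 * 0.95^1
T_n = 198 * 0.95 = 188.1 hours

188.1 hours


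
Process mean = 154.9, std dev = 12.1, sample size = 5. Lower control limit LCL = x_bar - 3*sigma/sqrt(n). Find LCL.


LCL = 154.9 - 3 * 12.1 / sqrt(5)

138.67


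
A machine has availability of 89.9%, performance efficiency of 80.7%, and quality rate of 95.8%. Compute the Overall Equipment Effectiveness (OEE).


Formula: OEE = Availability * Performance * Quality / 10000
A * P = 89.9% * 80.7% / 100 = 72.55%
OEE = 72.55% * 95.8% / 100 = 69.5%

69.5%


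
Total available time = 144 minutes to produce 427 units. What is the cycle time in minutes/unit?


Formula: CT = Available Time / Number of Units
CT = 144 min / 427 units
CT = 0.34 min/unit

0.34 min/unit


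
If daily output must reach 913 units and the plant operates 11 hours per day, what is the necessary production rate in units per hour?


Formula: Production Rate = Daily Demand / Available Hours
Rate = 913 units/day / 11 hours/day
Rate = 83.0 units/hour

83.0 units/hour


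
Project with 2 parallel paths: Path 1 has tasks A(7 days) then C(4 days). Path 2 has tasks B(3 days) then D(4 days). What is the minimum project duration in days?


Path 1 = 7 + 4 = 11 days
Path 2 = 3 + 4 = 7 days
Duration = max(11, 7) = 11 days

11 days


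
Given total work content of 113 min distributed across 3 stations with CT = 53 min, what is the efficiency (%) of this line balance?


Formula: Efficiency = Sum of Task Times / (N_stations * CT) * 100
Total station capacity = 3 stations * 53 min = 159 min
Efficiency = 113 / 159 * 100 = 71.1%

71.1%


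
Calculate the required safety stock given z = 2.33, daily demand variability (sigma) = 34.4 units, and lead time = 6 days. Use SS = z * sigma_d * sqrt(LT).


Formula: SS = z * sigma_d * sqrt(LT)
sqrt(LT) = sqrt(6) = 2.4495
SS = 2.33 * 34.4 * 2.4495
SS = 196.3 units

196.3 units


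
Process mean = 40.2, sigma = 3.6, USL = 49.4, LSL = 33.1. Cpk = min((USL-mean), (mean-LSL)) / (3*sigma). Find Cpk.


Cpu = (49.4 - 40.2) / (3 * 3.6) = 0.85
Cpl = (40.2 - 33.1) / (3 * 3.6) = 0.66
Cpk = min(0.85, 0.66) = 0.66

0.66


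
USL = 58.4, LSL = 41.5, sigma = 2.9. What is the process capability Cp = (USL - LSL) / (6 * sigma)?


Cp = (58.4 - 41.5) / (6 * 2.9)

0.97


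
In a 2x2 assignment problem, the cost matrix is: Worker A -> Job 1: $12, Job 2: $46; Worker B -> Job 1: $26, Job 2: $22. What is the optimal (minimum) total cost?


Option 1: A->1 + B->2 = $12 + $22 = $34
Option 2: A->2 + B->1 = $46 + $26 = $72
Min cost = min($34, $72) = $34

$34


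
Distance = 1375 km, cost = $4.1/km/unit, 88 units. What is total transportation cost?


TC = dist * cost * units = 1375 * 4.1 * 88 = $496100.00

$496100.00


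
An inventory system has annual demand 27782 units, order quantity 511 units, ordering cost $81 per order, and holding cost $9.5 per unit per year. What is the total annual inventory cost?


TC = 27782/511 * 81 + 511/2 * 9.5

$6831.05


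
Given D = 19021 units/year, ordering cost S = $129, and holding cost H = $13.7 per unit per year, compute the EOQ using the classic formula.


Formula: EOQ = sqrt(2 * D * S / H)
Numerator: 2 * 19021 * 129 = 4907418
2DS/H = 4907418 / 13.7 = 358205.7
EOQ = sqrt(358205.7) = 598.5 units

598.5 units


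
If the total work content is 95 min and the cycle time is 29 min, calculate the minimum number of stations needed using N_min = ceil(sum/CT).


Formula: N_min = ceil(Sum of Task Times / Cycle Time)
N_min = ceil(95 min / 29 min) = ceil(3.2759)
N_min = 4 stations

4


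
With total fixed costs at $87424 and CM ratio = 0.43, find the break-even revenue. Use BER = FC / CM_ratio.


Formula: BER = Fixed Costs / Contribution Margin Ratio
BER = $87424 / 0.43
BER = $203311.63 (to the nearest cent)

$203311.63


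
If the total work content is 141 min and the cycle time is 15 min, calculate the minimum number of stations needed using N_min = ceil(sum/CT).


Formula: N_min = ceil(Sum of Task Times / Cycle Time)
N_min = ceil(141 min / 15 min) = ceil(9.4)
N_min = 10 stations

10


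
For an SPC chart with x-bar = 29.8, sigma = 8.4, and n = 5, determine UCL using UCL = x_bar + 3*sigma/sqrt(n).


UCL = 29.8 + 3 * 8.4 / sqrt(5)

41.07


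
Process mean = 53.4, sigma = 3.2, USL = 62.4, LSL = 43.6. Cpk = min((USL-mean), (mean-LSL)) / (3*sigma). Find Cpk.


Cpu = (62.4 - 53.4) / (3 * 3.2) = 0.94
Cpl = (53.4 - 43.6) / (3 * 3.2) = 1.02
Cpk = min(0.94, 1.02) = 0.94

0.94


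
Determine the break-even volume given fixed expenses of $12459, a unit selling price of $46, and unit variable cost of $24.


Formula: BEQ = Fixed Costs / (Price - Variable Cost)
Contribution margin = $46 - $24 = $22/unit
BEQ = ceil($12459 / $22/unit) = ceil(566.32) = 567 units

567 units


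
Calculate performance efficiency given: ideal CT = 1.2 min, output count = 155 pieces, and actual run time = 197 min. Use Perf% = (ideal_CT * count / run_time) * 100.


Formula: Performance = (Ideal CT * Total Count) / Run Time * 100
Ideal output time = 1.2 * 155 = 186.0 min
Performance = 186.0 / 197 * 100 = 94.4%

94.4%


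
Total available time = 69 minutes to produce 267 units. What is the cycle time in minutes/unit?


Formula: CT = Available Time / Number of Units
CT = 69 min / 267 units
CT = 0.26 min/unit

0.26 min/unit


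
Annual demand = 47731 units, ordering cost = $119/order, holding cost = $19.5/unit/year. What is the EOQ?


Formula: EOQ = sqrt(2 * D * S / H)
Numerator: 2 * 47731 * 119 = 11359978
2DS/H = 11359978 / 19.5 = 582563.0
EOQ = sqrt(582563.0) = 763.3 units

763.3 units


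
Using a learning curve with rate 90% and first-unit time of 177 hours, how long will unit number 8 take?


Formula: T_n = T_1 * (learning_rate)^(log2(n)) where learning_rate = rate/100
Doublings = log2(8) = 3
T_n = 177 * 0.9^3
T_n = 177 * 0.729 = 129.0 hours

129.0 hours


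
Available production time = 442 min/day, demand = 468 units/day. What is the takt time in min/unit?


Formula: Takt Time = Available Production Time / Customer Demand
Takt = 442 min/day / 468 units/day
Takt = 0.94 min/unit

0.94 min/unit


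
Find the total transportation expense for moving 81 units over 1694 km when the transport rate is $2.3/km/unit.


TC = dist * cost * units = 1694 * 2.3 * 81 = $315592.20

$315592.20


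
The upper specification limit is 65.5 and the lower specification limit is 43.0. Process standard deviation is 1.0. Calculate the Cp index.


Cp = (65.5 - 43.0) / (6 * 1.0)

3.75
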